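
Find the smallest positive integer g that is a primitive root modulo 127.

3

φ(127) = 127 − 1 = 126 = 2 · 3^2 · 7.
Test candidates g = 2, 3, … against the prime factors q ∈ {2, 3, 7} of φ(127): g is a generator iff g^(126/q) ≢ 1 for every such q.
g = 2: 2^63 ≡ 1 — hits 1, so not a primitive root.
g = 3: 3^63 ≡ 126; 3^42 ≡ 107; 3^18 ≡ 4 — none is 1, so 3 is a primitive root.
The smallest primitive root modulo 127 is 3.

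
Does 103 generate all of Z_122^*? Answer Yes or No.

φ(122) = φ(2)·φ(61) = 1·60 = 60 = 2^2 · 3 · 5.
An element g generates (Z/122Z)^× iff g^(60/q) ≢ 1 (mod 122) for each prime q ∈ {2, 3, 5}.
103^30 ≡ 1 (mod 122)  [q = 2: ≡ 1 ✗]
103^20 ≡ 13 (mod 122)  [q = 3: ≢ 1 ✓]
103^12 ≡ 9 (mod 122)  [q = 5: ≢ 1 ✓]
103^30 ≡ 1 shows ord(103) | 30, strictly less than φ(122); not a primitive root.

No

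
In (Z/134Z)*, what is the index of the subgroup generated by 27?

3

Since 27 ∈ (Z/134Z)^×, its order divides φ(134) = φ(2)·φ(67) = 1·66 = 66 = 2 · 3 · 11.
Divisors of 66: 1, 2, 3, 6, 11, 22, 33, 66.
Compute 27^d (mod 134) for the divisors d until we hit 1:
27^1 ≡ 27
27^2 ≡ 59
27^3 ≡ 119
27^6 ≡ 91
27^11 ≡ 133
27^22 ≡ 1
Thus |⟨27⟩| = ord(27) = 22.
The index is φ(134) / ord(27) = 66 / 22 = 3.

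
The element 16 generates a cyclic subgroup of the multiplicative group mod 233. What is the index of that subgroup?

8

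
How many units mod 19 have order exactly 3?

φ(19) = 19 − 1 = 18 = 2 · 3^2.
(Z/19Z)^× is cyclic (|G| = 18); a cyclic group of order m has exactly φ(d) elements of each order d | m, and none otherwise.
3 | 18, and φ(3) = 3 − 1 = 2.

2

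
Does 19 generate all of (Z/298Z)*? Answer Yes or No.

φ(298) = φ(2)·φ(149) = 1·148 = 148 = 2^2 · 37.
An element g generates (Z/298Z)^× iff g^(148/q) ≢ 1 (mod 298) for each prime q ∈ {2, 37}.
19^74 ≡ 1 (mod 298)  [q = 2: ≡ 1 ✗]
19^4 ≡ 95 (mod 298)  [q = 37: ≢ 1 ✓]
19^74 ≡ 1 shows ord(19) | 74, strictly less than φ(298); not a primitive root.

No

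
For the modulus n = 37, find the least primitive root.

φ(37) = 37 − 1 = 36 = 2^2 · 3^2.
g is a primitive root iff g^(36/q) ≢ 1 (mod 37) for each prime q ∈ {2, 3}.
g = 2: 2^18 ≡ 36; 2^12 ≡ 26 — none is 1, so 2 is a primitive root.
Hence the least primitive root of 37 is 2.

2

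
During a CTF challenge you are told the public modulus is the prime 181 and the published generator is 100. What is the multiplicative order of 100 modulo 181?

90

ord(100) | φ(181) = 181 − 1 = 180 = 2^2 · 3^2 · 5.
Divisors of 180: 1, 2, 3, 4, 5, 6, 9, 10, 12, 15, 18, 20, 30, 36, 45, 60, 90, 180.
Test each divisor d:
100^1 ≡ 100
100^2 ≡ 45
100^3 ≡ 156
100^4 ≡ 34
100^5 ≡ 142
100^6 ≡ 82
100^9 ≡ 122
100^10 ≡ 73
100^12 ≡ 27
100^15 ≡ 49
100^18 ≡ 42
100^20 ≡ 80
100^30 ≡ 48
100^36 ≡ 135
100^45 ≡ 180
100^60 ≡ 132
100^90 ≡ 1
Therefore the multiplicative order of 100 modulo 181 is 90.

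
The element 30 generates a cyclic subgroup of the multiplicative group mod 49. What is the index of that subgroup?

14

Since 30 ∈ (Z/49Z)^×, its order divides φ(49) = φ(7^2) = 7·(7−1) = 42 = 2 · 3 · 7.
Divisors of 42: 1, 2, 3, 6, 7, 14, 21, 42.
Evaluate successive powers at the divisors of 42:
30^1 ≡ 30
30^2 ≡ 18
30^3 ≡ 1
Thus |⟨30⟩| = ord(30) = 3.
The index is φ(49) / ord(30) = 42 / 3 = 14.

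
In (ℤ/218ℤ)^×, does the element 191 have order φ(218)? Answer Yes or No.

No

φ(218) = φ(2)·φ(109) = 1·108 = 108 = 2^2 · 3^3.
Test 191^(108/q) mod 218 for each prime factor q of 108:
191^54 ≡ 1 (mod 218)  [q = 2: ≡ 1 ✗]
191^36 ≡ 1 (mod 218)  [q = 3: ≡ 1 ✗]
The check at q = 2 fails, so 191 generates a proper subgroup.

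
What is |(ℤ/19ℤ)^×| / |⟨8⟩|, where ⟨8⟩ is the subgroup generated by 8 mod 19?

3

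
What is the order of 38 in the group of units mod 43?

By Lagrange's theorem, ord_43(38) divides φ(43) = 43 − 1 = 42 = 2 · 3 · 7.
Divisors of 42: 1, 2, 3, 6, 7, 14, 21, 42.
Evaluate successive powers at the divisors of 42:
38^1 ≡ 38 (mod 43)
38^2 ≡ 25 (mod 43)
38^3 ≡ 4 (mod 43)
38^6 ≡ 16 (mod 43)
38^7 ≡ 6 (mod 43)
38^14 ≡ 36 (mod 43)
38^21 ≡ 1 (mod 43) ✓
Therefore the multiplicative order of 38 modulo 43 is 21.

21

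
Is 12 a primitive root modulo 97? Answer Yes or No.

φ(97) = 97 − 1 = 96 = 2^5 · 3.
An element g generates (Z/97Z)^× iff g^(96/q) ≢ 1 (mod 97) for each prime q ∈ {2, 3}.
12^48 ≡ 1 (mod 97)  [q = 2: ≡ 1 ✗]
12^32 ≡ 1 (mod 97)  [q = 3: ≡ 1 ✗]
12^48 ≡ 1 shows ord(12) | 48, strictly less than φ(97); not a primitive root.

No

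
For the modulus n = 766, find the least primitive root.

5

φ(766) = φ(2)·φ(383) = 1·382 = 382 = 2 · 191.
g is a primitive root iff g^(382/q) ≢ 1 (mod 766) for each prime q ∈ {2, 191}.
g = 2: gcd(2, 766) = 2 > 1, not a unit — skip.
g = 3: 3^191 ≡ 1 — hits 1, so not a primitive root.
g = 4: gcd(4, 766) = 2 > 1, not a unit — skip.
g = 5: 5^191 ≡ 765; 5^2 ≡ 25 — none is 1, so 5 is a primitive root.
So 5 is the smallest generator of (Z/766Z)^×.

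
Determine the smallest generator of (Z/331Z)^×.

3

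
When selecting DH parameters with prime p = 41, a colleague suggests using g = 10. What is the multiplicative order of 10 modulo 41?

5

ord(10) | φ(41) = 41 − 1 = 40 = 2^3 · 5.
Divisors of 40: 1, 2, 4, 5, 8, 10, 20, 40.
Check 10^d mod 41 for each divisor in increasing order:
10^1 ≡ 10 (mod 41)
10^2 ≡ 18 (mod 41)
10^4 ≡ 37 (mod 41)
10^5 ≡ 1 (mod 41) ✓
So ord_41(10) = 5.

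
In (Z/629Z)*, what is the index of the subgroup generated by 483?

4

The order of 483 must divide φ(629) = φ(17·37) = (17−1)·(37−1) = 16·36 = 576 = 2^6 · 3^2.
Divisors of 576: 1, 2, 3, 4, 6, 8, 9, 12, 16, 18, 24, 32, 36, 48, 64, 72, 96, 144, 192, 288, 576.
Evaluate successive powers at the divisors of 576:
483^1 ≡ 483
483^2 ≡ 559
483^3 ≡ 156
483^4 ≡ 497
483^6 ≡ 434
483^8 ≡ 441
483^9 ≡ 401
483^12 ≡ 285
483^16 ≡ 120
483^18 ≡ 406
483^24 ≡ 84
483^32 ≡ 562
483^36 ≡ 38
483^48 ≡ 137
483^64 ≡ 86
483^72 ≡ 186
483^96 ≡ 528
483^144 ≡ 1
So ord_629(483) = 144, hence |⟨483⟩| = 144.
Index = |(Z/629Z)^×| / |⟨483⟩| = 576 / 144 = 4.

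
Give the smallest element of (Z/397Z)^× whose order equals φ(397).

5

φ(397) = 397 − 1 = 396 = 2^2 · 3^2 · 11.
g is a primitive root iff g^(396/q) ≢ 1 (mod 397) for each prime q ∈ {2, 3, 11}.
g = 2: 2^198 ≡ 396; 2^132 ≡ 1 — hits 1, so not a primitive root.
g = 3: 3^198 ≡ 1 — hits 1, so not a primitive root.
g = 4: 4^198 ≡ 1 — hits 1, so not a primitive root.
g = 5: 5^198 ≡ 396; 5^132 ≡ 362; 5^36 ≡ 290 — none is 1, so 5 is a primitive root.
So 5 is the smallest generator of (Z/397Z)^×.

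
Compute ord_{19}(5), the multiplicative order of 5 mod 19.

9

ord(5) | φ(19) = 19 − 1 = 18 = 2 · 3^2.
Divisors of 18: 1, 2, 3, 6, 9, 18.
Check 5^d mod 19 for each divisor in increasing order:
5^1 ≡ 5
5^2 ≡ 6
5^3 ≡ 11
5^6 ≡ 7
5^9 ≡ 1
So ord_19(5) = 9.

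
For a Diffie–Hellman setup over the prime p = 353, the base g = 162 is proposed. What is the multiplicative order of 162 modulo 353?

The order of 162 must divide φ(353) = 353 − 1 = 352 = 2^5 · 11.
Divisors of 352: 1, 2, 4, 8, 11, 16, 22, 32, 44, 88, 176, 352.
Compute 162^d (mod 353) for the divisors d until we hit 1:
162^1 ≡ 162
162^2 ≡ 122
162^4 ≡ 58
162^8 ≡ 187
162^11 ≡ 311
162^16 ≡ 22
162^22 ≡ 352
162^32 ≡ 131
162^44 ≡ 1
The smallest such exponent is 44, so the order of 162 is 44.

44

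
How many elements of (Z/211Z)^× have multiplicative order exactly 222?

0

φ(211) = 211 − 1 = 210 = 2 · 3 · 5 · 7.
(Z/211Z)^× is cyclic (|G| = 210); a cyclic group of order m has exactly φ(d) elements of each order d | m, and none otherwise.
Here 210 is not a multiple of 222, so there are no elements of order 222.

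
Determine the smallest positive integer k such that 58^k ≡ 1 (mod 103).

51

The order of 58 must divide φ(103) = 103 − 1 = 102 = 2 · 3 · 17.
Divisors of 102: 1, 2, 3, 6, 17, 34, 51, 102.
Compute 58^d (mod 103) for the divisors d until we hit 1:
58^1 ≡ 58 (mod 103)
58^2 ≡ 68 (mod 103)
58^3 ≡ 30 (mod 103)
58^6 ≡ 76 (mod 103)
58^17 ≡ 46 (mod 103)
58^34 ≡ 56 (mod 103)
58^51 ≡ 1 (mod 103) ✓
Therefore the multiplicative order of 58 modulo 103 is 51.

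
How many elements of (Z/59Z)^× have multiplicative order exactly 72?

0

φ(59) = 59 − 1 = 58 = 2 · 29.
In a cyclic group of order 58, there are φ(d) elements of order d for each divisor d of 58, and zero for non-divisors.
72 does not divide 58, so no element of (Z/59Z)^× has order 72.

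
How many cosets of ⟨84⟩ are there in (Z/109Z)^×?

2

ord(84) | φ(109) = 109 − 1 = 108 = 2^2 · 3^3.
Divisors of 108: 1, 2, 3, 4, 6, 9, 12, 18, 27, 36, 54, 108.
Check 84^d mod 109 for each divisor in increasing order:
84^1 ≡ 84 (mod 109)
84^2 ≡ 80 (mod 109)
84^3 ≡ 71 (mod 109)
84^4 ≡ 78 (mod 109)
84^6 ≡ 27 (mod 109)
84^9 ≡ 64 (mod 109)
84^12 ≡ 75 (mod 109)
84^18 ≡ 63 (mod 109)
84^27 ≡ 108 (mod 109)
84^36 ≡ 45 (mod 109)
84^54 ≡ 1 (mod 109) ✓
The order of 84 is 54, so the subgroup it generates has 54 elements.
Index = |(Z/109Z)^×| / |⟨84⟩| = 108 / 54 = 2.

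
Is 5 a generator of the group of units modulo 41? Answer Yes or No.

No

φ(41) = 41 − 1 = 40 = 2^3 · 5.
5 is a primitive root mod 41 iff 5^(φ(41)/q) ≢ 1 for every prime q | φ(41), i.e. q ∈ {2, 5}.
5^20 ≡ 1 (mod 41)  [q = 2: ≡ 1 ✗]
5^8 ≡ 18 (mod 41)  [q = 5: ≢ 1 ✓]
The check at q = 2 fails, so 5 generates a proper subgroup.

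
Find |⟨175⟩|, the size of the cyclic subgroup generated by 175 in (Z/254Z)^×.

126

By Lagrange's theorem, ord_254(175) divides φ(254) = φ(2)·φ(127) = 1·126 = 126 = 2 · 3^2 · 7.
Divisors of 126: 1, 2, 3, 6, 7, 9, 14, 18, 21, 42, 63, 126.
Test each divisor d:
175^1 ≡ 175 (mod 254)
175^2 ≡ 145 (mod 254)
175^3 ≡ 229 (mod 254)
175^6 ≡ 117 (mod 254)
175^7 ≡ 155 (mod 254)
175^9 ≡ 123 (mod 254)
175^14 ≡ 149 (mod 254)
175^18 ≡ 143 (mod 254)
175^21 ≡ 235 (mod 254)
175^42 ≡ 107 (mod 254)
175^63 ≡ 253 (mod 254)
175^126 ≡ 1 (mod 254) ✓
The smallest such exponent is 126, so the order of 175 is 126.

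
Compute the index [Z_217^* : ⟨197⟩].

The order of 197 must divide φ(217) = φ(7·31) = (7−1)·(31−1) = 6·30 = 180 = 2^2 · 3^2 · 5.
Divisors of 180: 1, 2, 3, 4, 5, 6, 9, 10, 12, 15, 18, 20, 30, 36, 45, 60, 90, 180.
Evaluate successive powers at the divisors of 180:
197^1 ≡ 197 (mod 217)
197^2 ≡ 183 (mod 217)
197^3 ≡ 29 (mod 217)
197^4 ≡ 71 (mod 217)
197^5 ≡ 99 (mod 217)
197^6 ≡ 190 (mod 217)
197^9 ≡ 85 (mod 217)
197^10 ≡ 36 (mod 217)
197^12 ≡ 78 (mod 217)
197^15 ≡ 92 (mod 217)
197^18 ≡ 64 (mod 217)
197^20 ≡ 211 (mod 217)
197^30 ≡ 1 (mod 217) ✓
So ord_217(197) = 30, hence |⟨197⟩| = 30.
Index = |(Z/217Z)^×| / |⟨197⟩| = 180 / 30 = 6.

6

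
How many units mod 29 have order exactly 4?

2

φ(29) = 29 − 1 = 28 = 2^2 · 7.
(Z/29Z)^× is cyclic (|G| = 28); a cyclic group of order m has exactly φ(d) elements of each order d | m, and none otherwise.
4 = 2^2 divides 28, and φ(4) = 2.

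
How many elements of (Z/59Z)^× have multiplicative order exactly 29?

φ(59) = 59 − 1 = 58 = 2 · 29.
(Z/59Z)^× is cyclic (|G| = 58); a cyclic group of order m has exactly φ(d) elements of each order d | m, and none otherwise.
29 | 58, and φ(29) = 29 − 1 = 28.

28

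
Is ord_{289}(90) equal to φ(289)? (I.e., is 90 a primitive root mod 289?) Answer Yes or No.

Yes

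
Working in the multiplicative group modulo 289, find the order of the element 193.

272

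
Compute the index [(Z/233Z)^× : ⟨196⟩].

4

The order of 196 must divide φ(233) = 233 − 1 = 232 = 2^3 · 29.
Divisors of 232: 1, 2, 4, 8, 29, 58, 116, 232.
Evaluate successive powers at the divisors of 232:
196^1 ≡ 196 (mod 233)
196^2 ≡ 204 (mod 233)
196^4 ≡ 142 (mod 233)
196^8 ≡ 126 (mod 233)
196^29 ≡ 232 (mod 233)
196^58 ≡ 1 (mod 233) ✓
The order of 196 is 58, so the subgroup it generates has 58 elements.
The index is φ(233) / ord(196) = 232 / 58 = 4.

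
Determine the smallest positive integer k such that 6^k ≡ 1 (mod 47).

ord(6) | φ(47) = 47 − 1 = 46 = 2 · 23.
Divisors of 46: 1, 2, 23, 46.
Compute 6^d (mod 47) for the divisors d until we hit 1:
6^1 ≡ 6 (mod 47)
6^2 ≡ 36 (mod 47)
6^23 ≡ 1 (mod 47) ✓
So ord_47(6) = 23.

23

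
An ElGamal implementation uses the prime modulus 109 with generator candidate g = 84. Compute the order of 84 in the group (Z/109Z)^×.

54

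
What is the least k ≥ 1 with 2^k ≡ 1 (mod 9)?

6

The order of 2 must divide φ(9) = φ(3^2) = 3·(3−1) = 6 = 2 · 3.
Divisors of 6: 1, 2, 3, 6.
Test each divisor d:
2^1 ≡ 2 (mod 9)
2^2 ≡ 4 (mod 9)
2^3 ≡ 8 (mod 9)
2^6 ≡ 1 (mod 9) ✓
Therefore the multiplicative order of 2 modulo 9 is 6.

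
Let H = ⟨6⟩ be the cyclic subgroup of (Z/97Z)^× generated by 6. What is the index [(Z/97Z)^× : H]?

The order of 6 must divide φ(97) = 97 − 1 = 96 = 2^5 · 3.
Divisors of 96: 1, 2, 3, 4, 6, 8, 12, 16, 24, 32, 48, 96.
Check 6^d mod 97 for each divisor in increasing order:
6^1 ≡ 6 (mod 97)
6^2 ≡ 36 (mod 97)
6^3 ≡ 22 (mod 97)
6^4 ≡ 35 (mod 97)
6^6 ≡ 96 (mod 97)
6^8 ≡ 61 (mod 97)
6^12 ≡ 1 (mod 97) ✓
Thus |⟨6⟩| = ord(6) = 12.
[(Z/97Z)^× : ⟨6⟩] = 96/12 = 8.

8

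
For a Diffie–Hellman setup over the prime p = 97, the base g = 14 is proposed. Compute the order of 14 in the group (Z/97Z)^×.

The order of 14 must divide φ(97) = 97 − 1 = 96 = 2^5 · 3.
Divisors of 96: 1, 2, 3, 4, 6, 8, 12, 16, 24, 32, 48, 96.
Compute 14^d (mod 97) for the divisors d until we hit 1:
14^1 ≡ 14 (mod 97)
14^2 ≡ 2 (mod 97)
14^3 ≡ 28 (mod 97)
14^4 ≡ 4 (mod 97)
14^6 ≡ 8 (mod 97)
14^8 ≡ 16 (mod 97)
14^12 ≡ 64 (mod 97)
14^16 ≡ 62 (mod 97)
14^24 ≡ 22 (mod 97)
14^32 ≡ 61 (mod 97)
14^48 ≡ 96 (mod 97)
14^96 ≡ 1 (mod 97) ✓
The smallest such exponent is 96, so the order of 14 is 96.

96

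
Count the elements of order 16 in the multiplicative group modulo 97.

8

φ(97) = 97 − 1 = 96 = 2^5 · 3.
(Z/97Z)^× is cyclic (|G| = 96); a cyclic group of order m has exactly φ(d) elements of each order d | m, and none otherwise.
16 = 2^4 divides 96, and φ(16) = 8.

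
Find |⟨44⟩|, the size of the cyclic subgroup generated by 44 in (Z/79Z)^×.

Since 44 ∈ (Z/79Z)^×, its order divides φ(79) = 79 − 1 = 78 = 2 · 3 · 13.
Divisors of 78: 1, 2, 3, 6, 13, 26, 39, 78.
Check 44^d mod 79 for each divisor in increasing order:
44^1 ≡ 44
44^2 ≡ 40
44^3 ≡ 22
44^6 ≡ 10
44^13 ≡ 55
44^26 ≡ 23
44^39 ≡ 1
So ord_79(44) = 39.

39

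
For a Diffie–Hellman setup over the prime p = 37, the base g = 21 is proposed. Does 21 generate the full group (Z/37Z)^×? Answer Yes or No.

No

φ(37) = 37 − 1 = 36 = 2^2 · 3^2.
It suffices to check that the order of 21 is not a proper divisor of 36: compute 21^(36/q) for q ∈ {2, 3}.
21^18 ≡ 1 (mod 37)  [q = 2: ≡ 1 ✗]
21^12 ≡ 26 (mod 37)  [q = 3: ≢ 1 ✓]
The check at q = 2 fails, so 21 generates a proper subgroup.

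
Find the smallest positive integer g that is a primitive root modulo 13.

φ(13) = 13 − 1 = 12 = 2^2 · 3.
g is a primitive root iff g^(12/q) ≢ 1 (mod 13) for each prime q ∈ {2, 3}.
g = 2: 2^6 ≡ 12; 2^4 ≡ 3 — none is 1, so 2 is a primitive root.
So 2 is the smallest generator of (Z/13Z)^×.

2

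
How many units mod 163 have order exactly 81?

54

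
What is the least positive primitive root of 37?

2

φ(37) = 37 − 1 = 36 = 2^2 · 3^2.
g is a primitive root iff g^(36/q) ≢ 1 (mod 37) for each prime q ∈ {2, 3}.
g = 2: 2^18 ≡ 36; 2^12 ≡ 26 — none is 1, so 2 is a primitive root.
So 2 is the smallest generator of (Z/37Z)^×.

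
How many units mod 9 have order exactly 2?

1

φ(9) = φ(3^2) = 3·(3−1) = 6 = 2 · 3.
Since (Z/9Z)^× is cyclic of order 6, the number of elements of order d is φ(d) when d | 6 and 0 otherwise.
2 | 6, and φ(2) = 2 − 1 = 1.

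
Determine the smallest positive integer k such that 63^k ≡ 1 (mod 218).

ord(63) | φ(218) = φ(2)·φ(109) = 1·108 = 108 = 2^2 · 3^3.
Divisors of 108: 1, 2, 3, 4, 6, 9, 12, 18, 27, 36, 54, 108.
Evaluate successive powers at the divisors of 108:
63^1 ≡ 63 (mod 218)
63^2 ≡ 45 (mod 218)
63^3 ≡ 1 (mod 218) ✓
The smallest such exponent is 3, so the order of 63 is 3.

3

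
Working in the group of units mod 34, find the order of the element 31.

The order of 31 must divide φ(34) = φ(2)·φ(17) = 1·16 = 16 = 2^4.
Divisors of 16: 1, 2, 4, 8, 16.
Evaluate successive powers at the divisors of 16:
31^1 ≡ 31 (mod 34)
31^2 ≡ 9 (mod 34)
31^4 ≡ 13 (mod 34)
31^8 ≡ 33 (mod 34)
31^16 ≡ 1 (mod 34) ✓
The smallest such exponent is 16, so the order of 31 is 16.

16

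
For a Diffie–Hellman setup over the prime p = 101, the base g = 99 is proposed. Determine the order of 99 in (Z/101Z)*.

100

Since 99 ∈ (Z/101Z)^×, its order divides φ(101) = 101 − 1 = 100 = 2^2 · 5^2.
Divisors of 100: 1, 2, 4, 5, 10, 20, 25, 50, 100.
Evaluate successive powers at the divisors of 100:
99^1 ≡ 99 (mod 101)
99^2 ≡ 4 (mod 101)
99^4 ≡ 16 (mod 101)
99^5 ≡ 69 (mod 101)
99^10 ≡ 14 (mod 101)
99^20 ≡ 95 (mod 101)
99^25 ≡ 91 (mod 101)
99^50 ≡ 100 (mod 101)
99^100 ≡ 1 (mod 101) ✓
The smallest such exponent is 100, so the order of 99 is 100.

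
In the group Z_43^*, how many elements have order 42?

12

φ(43) = 43 − 1 = 42 = 2 · 3 · 7.
In a cyclic group of order 42, there are φ(d) elements of order d for each divisor d of 42, and zero for non-divisors.
42 = 2 · 3 · 7 divides 42, and φ(42) = 12.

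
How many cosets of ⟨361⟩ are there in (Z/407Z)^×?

4

By Lagrange's theorem, ord_407(361) divides φ(407) = φ(11·37) = (11−1)·(37−1) = 10·36 = 360 = 2^3 · 3^2 · 5.
Divisors of 360: 1, 2, 3, 4, 5, 6, 8, 9, 10, 12, 15, 18, 20, 24, 30, 36, 40, 45, 60, 72, 90, 120, 180, 360.
Compute 361^d (mod 407) for the divisors d until we hit 1:
361^1 ≡ 361 (mod 407)
361^2 ≡ 81 (mod 407)
361^3 ≡ 344 (mod 407)
361^4 ≡ 49 (mod 407)
361^5 ≡ 188 (mod 407)
361^6 ≡ 306 (mod 407)
361^8 ≡ 366 (mod 407)
361^9 ≡ 258 (mod 407)
361^10 ≡ 342 (mod 407)
361^12 ≡ 26 (mod 407)
361^15 ≡ 397 (mod 407)
361^18 ≡ 223 (mod 407)
361^20 ≡ 155 (mod 407)
361^24 ≡ 269 (mod 407)
361^30 ≡ 100 (mod 407)
361^36 ≡ 75 (mod 407)
361^40 ≡ 12 (mod 407)
361^45 ≡ 221 (mod 407)
361^60 ≡ 232 (mod 407)
361^72 ≡ 334 (mod 407)
361^90 ≡ 1 (mod 407) ✓
The order of 361 is 90, so the subgroup it generates has 90 elements.
The index is φ(407) / ord(361) = 360 / 90 = 4.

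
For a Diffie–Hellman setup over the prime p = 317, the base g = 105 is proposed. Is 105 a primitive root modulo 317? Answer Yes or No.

No

φ(317) = 317 − 1 = 316 = 2^2 · 79.
105 is a primitive root mod 317 iff 105^(φ(317)/q) ≢ 1 for every prime q | φ(317), i.e. q ∈ {2, 79}.
105^158 ≡ 1 (mod 317)  [q = 2: ≡ 1 ✗]
105^4 ≡ 145 (mod 317)  [q = 79: ≢ 1 ✓]
Since 105^158 ≡ 1, the order of 105 divides 158 < 316, so 105 is not a primitive root.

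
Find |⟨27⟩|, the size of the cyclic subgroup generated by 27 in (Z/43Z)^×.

14

By Lagrange's theorem, ord_43(27) divides φ(43) = 43 − 1 = 42 = 2 · 3 · 7.
Divisors of 42: 1, 2, 3, 6, 7, 14, 21, 42.
Evaluate successive powers at the divisors of 42:
27^1 ≡ 27 (mod 43)
27^2 ≡ 41 (mod 43)
27^3 ≡ 32 (mod 43)
27^6 ≡ 35 (mod 43)
27^7 ≡ 42 (mod 43)
27^14 ≡ 1 (mod 43) ✓
Therefore the multiplicative order of 27 modulo 43 is 14.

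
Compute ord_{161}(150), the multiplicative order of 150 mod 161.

66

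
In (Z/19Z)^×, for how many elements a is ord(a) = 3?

φ(19) = 19 − 1 = 18 = 2 · 3^2.
(Z/19Z)^× is cyclic (|G| = 18); a cyclic group of order m has exactly φ(d) elements of each order d | m, and none otherwise.
3 | 18, and φ(3) = 3 − 1 = 2.

2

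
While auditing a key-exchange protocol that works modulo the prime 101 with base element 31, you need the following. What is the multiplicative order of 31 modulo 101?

Since 31 ∈ (Z/101Z)^×, its order divides φ(101) = 101 − 1 = 100 = 2^2 · 5^2.
Divisors of 100: 1, 2, 4, 5, 10, 20, 25, 50, 100.
Test each divisor d:
31^1 ≡ 31 (mod 101)
31^2 ≡ 52 (mod 101)
31^4 ≡ 78 (mod 101)
31^5 ≡ 95 (mod 101)
31^10 ≡ 36 (mod 101)
31^20 ≡ 84 (mod 101)
31^25 ≡ 1 (mod 101) ✓
The smallest such exponent is 25, so the order of 31 is 25.

25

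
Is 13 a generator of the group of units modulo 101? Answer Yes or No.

No

φ(101) = 101 − 1 = 100 = 2^2 · 5^2.
Test 13^(100/q) mod 101 for each prime factor q of 100:
13^50 ≡ 1 (mod 101)  [q = 2: ≡ 1 ✗]
13^20 ≡ 95 (mod 101)  [q = 5: ≢ 1 ✓]
13^50 ≡ 1 shows ord(13) | 50, strictly less than φ(101); not a primitive root.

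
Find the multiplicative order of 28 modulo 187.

ord(28) | φ(187) = φ(11·17) = (11−1)·(17−1) = 10·16 = 160 = 2^5 · 5.
Divisors of 160: 1, 2, 4, 5, 8, 10, 16, 20, 32, 40, 80, 160.
Test each divisor d:
28^1 ≡ 28
28^2 ≡ 36
28^4 ≡ 174
28^5 ≡ 10
28^8 ≡ 169
28^10 ≡ 100
28^16 ≡ 137
28^20 ≡ 89
28^32 ≡ 69
28^40 ≡ 67
28^80 ≡ 1
Hence ord(28) = 80.

80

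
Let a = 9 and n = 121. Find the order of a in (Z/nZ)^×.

The order of 9 must divide φ(121) = φ(11^2) = 11·(11−1) = 110 = 2 · 5 · 11.
Divisors of 110: 1, 2, 5, 10, 11, 22, 55, 110.
Compute 9^d (mod 121) for the divisors d until we hit 1:
9^1 ≡ 9
9^2 ≡ 81
9^5 ≡ 1
The smallest such exponent is 5, so the order of 9 is 5.

5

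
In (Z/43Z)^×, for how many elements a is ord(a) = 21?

12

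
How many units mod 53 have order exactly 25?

0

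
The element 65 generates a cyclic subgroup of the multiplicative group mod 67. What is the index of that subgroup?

2

ord(65) | φ(67) = 67 − 1 = 66 = 2 · 3 · 11.
Divisors of 66: 1, 2, 3, 6, 11, 22, 33, 66.
Test each divisor d:
65^1 ≡ 65 (mod 67)
65^2 ≡ 4 (mod 67)
65^3 ≡ 59 (mod 67)
65^6 ≡ 64 (mod 67)
65^11 ≡ 29 (mod 67)
65^22 ≡ 37 (mod 67)
65^33 ≡ 1 (mod 67) ✓
The order of 65 is 33, so the subgroup it generates has 33 elements.
The index is φ(67) / ord(65) = 66 / 33 = 2.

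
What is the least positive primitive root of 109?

6

φ(109) = 109 − 1 = 108 = 2^2 · 3^3.
Test candidates g = 2, 3, … against the prime factors q ∈ {2, 3} of φ(109): g is a generator iff g^(108/q) ≢ 1 for every such q.
g = 2: 2^54 ≡ 108; 2^36 ≡ 1 — hits 1, so not a primitive root.
g = 3: 3^54 ≡ 1 — hits 1, so not a primitive root.
g = 4: 4^54 ≡ 1 — hits 1, so not a primitive root.
g = 5: 5^54 ≡ 1 — hits 1, so not a primitive root.
g = 6: 6^54 ≡ 108; 6^36 ≡ 63 — none is 1, so 6 is a primitive root.
Hence the least primitive root of 109 is 6.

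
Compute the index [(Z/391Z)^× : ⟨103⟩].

16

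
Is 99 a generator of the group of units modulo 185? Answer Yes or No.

No

185 = 5 · 37 is a product of two distinct odd primes, so (Z/185Z)^× ≅ (Z/5Z)^× × (Z/37Z)^× is not cyclic.
No primitive root modulo 185 exists; in particular 99 is not one.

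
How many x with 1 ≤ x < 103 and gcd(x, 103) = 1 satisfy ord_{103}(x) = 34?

φ(103) = 103 − 1 = 102 = 2 · 3 · 17.
(Z/103Z)^× is cyclic (|G| = 102); a cyclic group of order m has exactly φ(d) elements of each order d | m, and none otherwise.
34 = 2 · 17 divides 102, and φ(34) = 16.

16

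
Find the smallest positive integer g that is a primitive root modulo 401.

3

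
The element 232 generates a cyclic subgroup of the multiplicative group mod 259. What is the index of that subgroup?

The order of 232 must divide φ(259) = φ(7·37) = (7−1)·(37−1) = 6·36 = 216 = 2^3 · 3^3.
Divisors of 216: 1, 2, 3, 4, 6, 8, 9, 12, 18, 24, 27, 36, 54, 72, 108, 216.
Evaluate successive powers at the divisors of 216:
232^1 ≡ 232
232^2 ≡ 211
232^3 ≡ 1
Thus |⟨232⟩| = ord(232) = 3.
The index is φ(259) / ord(232) = 216 / 3 = 72.

72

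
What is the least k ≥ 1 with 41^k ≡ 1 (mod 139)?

69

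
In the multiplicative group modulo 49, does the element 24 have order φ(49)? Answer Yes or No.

Yes

φ(49) = φ(7^2) = 7·(7−1) = 42 = 2 · 3 · 7.
An element g generates (Z/49Z)^× iff g^(42/q) ≢ 1 (mod 49) for each prime q ∈ {2, 3, 7}.
24^21 ≡ 48 (mod 49)  [q = 2: ≢ 1 ✓]
24^14 ≡ 30 (mod 49)  [q = 3: ≢ 1 ✓]
24^6 ≡ 36 (mod 49)  [q = 7: ≢ 1 ✓]
All checks pass, so 24 has order 42 and is a primitive root modulo 49.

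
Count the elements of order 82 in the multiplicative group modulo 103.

0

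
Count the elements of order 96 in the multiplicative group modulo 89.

0

φ(89) = 89 − 1 = 88 = 2^3 · 11.
(Z/89Z)^× is cyclic (|G| = 88); a cyclic group of order m has exactly φ(d) elements of each order d | m, and none otherwise.
Since 96 ∤ 88, the count is 0.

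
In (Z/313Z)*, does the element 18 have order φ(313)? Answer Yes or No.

φ(313) = 313 − 1 = 312 = 2^3 · 3 · 13.
An element g generates (Z/313Z)^× iff g^(312/q) ≢ 1 (mod 313) for each prime q ∈ {2, 3, 13}.
18^156 ≡ 1 (mod 313)  [q = 2: ≡ 1 ✗]
18^104 ≡ 98 (mod 313)  [q = 3: ≢ 1 ✓]
18^24 ≡ 48 (mod 313)  [q = 13: ≢ 1 ✓]
18^156 ≡ 1 shows ord(18) | 156, strictly less than φ(313); not a primitive root.

No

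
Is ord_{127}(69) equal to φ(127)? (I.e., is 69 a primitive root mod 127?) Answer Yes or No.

No

φ(127) = 127 − 1 = 126 = 2 · 3^2 · 7.
69 is a primitive root mod 127 iff 69^(φ(127)/q) ≢ 1 for every prime q | φ(127), i.e. q ∈ {2, 3, 7}.
69^63 ≡ 1 (mod 127)  [q = 2: ≡ 1 ✗]
69^42 ≡ 19 (mod 127)  [q = 3: ≢ 1 ✓]
69^18 ≡ 64 (mod 127)  [q = 7: ≢ 1 ✓]
The check at q = 2 fails, so 69 generates a proper subgroup.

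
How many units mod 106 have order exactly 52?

24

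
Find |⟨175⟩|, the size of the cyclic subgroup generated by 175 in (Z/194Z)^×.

32

ord(175) | φ(194) = φ(2)·φ(97) = 1·96 = 96 = 2^5 · 3.
Divisors of 96: 1, 2, 3, 4, 6, 8, 12, 16, 24, 32, 48, 96.
Check 175^d mod 194 for each divisor in increasing order:
175^1 ≡ 175
175^2 ≡ 167
175^3 ≡ 125
175^4 ≡ 147
175^6 ≡ 105
175^8 ≡ 75
175^12 ≡ 161
175^16 ≡ 193
175^24 ≡ 119
175^32 ≡ 1
The smallest such exponent is 32, so the order of 175 is 32.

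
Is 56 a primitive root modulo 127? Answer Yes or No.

Yes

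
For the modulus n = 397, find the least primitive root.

5

φ(397) = 397 − 1 = 396 = 2^2 · 3^2 · 11.
Test candidates g = 2, 3, … against the prime factors q ∈ {2, 3, 11} of φ(397): g is a generator iff g^(396/q) ≢ 1 for every such q.
g = 2: 2^198 ≡ 396; 2^132 ≡ 1 — hits 1, so not a primitive root.
g = 3: 3^198 ≡ 1 — hits 1, so not a primitive root.
g = 4: 4^198 ≡ 1 — hits 1, so not a primitive root.
g = 5: 5^198 ≡ 396; 5^132 ≡ 362; 5^36 ≡ 290 — none is 1, so 5 is a primitive root.
The smallest primitive root modulo 397 is 5.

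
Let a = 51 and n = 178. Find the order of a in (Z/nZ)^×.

By Lagrange's theorem, ord_178(51) divides φ(178) = φ(2)·φ(89) = 1·88 = 88 = 2^3 · 11.
Divisors of 88: 1, 2, 4, 8, 11, 22, 44, 88.
Check 51^d mod 178 for each divisor in increasing order:
51^1 ≡ 51
51^2 ≡ 109
51^4 ≡ 133
51^8 ≡ 67
51^11 ≡ 77
51^22 ≡ 55
51^44 ≡ 177
51^88 ≡ 1
Therefore the multiplicative order of 51 modulo 178 is 88.

88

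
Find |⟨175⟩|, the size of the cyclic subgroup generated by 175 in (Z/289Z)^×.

272

ord(175) | φ(289) = φ(17^2) = 17·(17−1) = 272 = 2^4 · 17.
Divisors of 272: 1, 2, 4, 8, 16, 17, 34, 68, 136, 272.
Check 175^d mod 289 for each divisor in increasing order:
175^1 ≡ 175 (mod 289)
175^2 ≡ 280 (mod 289)
175^4 ≡ 81 (mod 289)
175^8 ≡ 203 (mod 289)
175^16 ≡ 171 (mod 289)
175^17 ≡ 158 (mod 289)
175^34 ≡ 110 (mod 289)
175^68 ≡ 251 (mod 289)
175^136 ≡ 288 (mod 289)
175^272 ≡ 1 (mod 289) ✓
The smallest such exponent is 272, so the order of 175 is 272.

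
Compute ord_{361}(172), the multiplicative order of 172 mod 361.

ord(172) | φ(361) = φ(19^2) = 19·(19−1) = 342 = 2 · 3^2 · 19.
Divisors of 342: 1, 2, 3, 6, 9, 18, 19, 38, 57, 114, 171, 342.
Compute 172^d (mod 361) for the divisors d until we hit 1:
172^1 ≡ 172 (mod 361)
172^2 ≡ 343 (mod 361)
172^3 ≡ 153 (mod 361)
172^6 ≡ 305 (mod 361)
172^9 ≡ 96 (mod 361)
172^18 ≡ 191 (mod 361)
172^19 ≡ 1 (mod 361) ✓
So ord_361(172) = 19.

19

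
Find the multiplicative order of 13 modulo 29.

ord(13) | φ(29) = 29 − 1 = 28 = 2^2 · 7.
Divisors of 28: 1, 2, 4, 7, 14, 28.
Evaluate successive powers at the divisors of 28:
13^1 ≡ 13 (mod 29)
13^2 ≡ 24 (mod 29)
13^4 ≡ 25 (mod 29)
13^7 ≡ 28 (mod 29)
13^14 ≡ 1 (mod 29) ✓
Therefore the multiplicative order of 13 modulo 29 is 14.

14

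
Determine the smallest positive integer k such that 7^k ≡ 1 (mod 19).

ord(7) | φ(19) = 19 − 1 = 18 = 2 · 3^2.
Divisors of 18: 1, 2, 3, 6, 9, 18.
Evaluate successive powers at the divisors of 18:
7^1 ≡ 7
7^2 ≡ 11
7^3 ≡ 1
So ord_19(7) = 3.

3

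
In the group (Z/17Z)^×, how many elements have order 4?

φ(17) = 17 − 1 = 16 = 2^4.
Since (Z/17Z)^× is cyclic of order 16, the number of elements of order d is φ(d) when d | 16 and 0 otherwise.
4 = 2^2 divides 16, and φ(4) = 2.

2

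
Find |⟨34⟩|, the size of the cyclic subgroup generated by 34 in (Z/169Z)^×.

The order of 34 must divide φ(169) = φ(13^2) = 13·(13−1) = 156 = 2^2 · 3 · 13.
Divisors of 156: 1, 2, 3, 4, 6, 12, 13, 26, 39, 52, 78, 156.
Check 34^d mod 169 for each divisor in increasing order:
34^1 ≡ 34 (mod 169)
34^2 ≡ 142 (mod 169)
34^3 ≡ 96 (mod 169)
34^4 ≡ 53 (mod 169)
34^6 ≡ 90 (mod 169)
34^12 ≡ 157 (mod 169)
34^13 ≡ 99 (mod 169)
34^26 ≡ 168 (mod 169)
34^39 ≡ 70 (mod 169)
34^52 ≡ 1 (mod 169) ✓
The smallest such exponent is 52, so the order of 34 is 52.

52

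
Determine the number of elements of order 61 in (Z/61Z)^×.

0

φ(61) = 61 − 1 = 60 = 2^2 · 3 · 5.
In a cyclic group of order 60, there are φ(d) elements of order d for each divisor d of 60, and zero for non-divisors.
Here 60 is not a multiple of 61, so there are no elements of order 61.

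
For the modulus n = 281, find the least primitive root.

3

φ(281) = 281 − 1 = 280 = 2^3 · 5 · 7.
Test candidates g = 2, 3, … against the prime factors q ∈ {2, 5, 7} of φ(281): g is a generator iff g^(280/q) ≢ 1 for every such q.
g = 2: 2^140 ≡ 1 — hits 1, so not a primitive root.
g = 3: 3^140 ≡ 280; 3^56 ≡ 86; 3^40 ≡ 249 — none is 1, so 3 is a primitive root.
Hence the least primitive root of 281 is 3.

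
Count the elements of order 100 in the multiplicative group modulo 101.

40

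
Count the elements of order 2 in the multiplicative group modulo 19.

φ(19) = 19 − 1 = 18 = 2 · 3^2.
(Z/19Z)^× is cyclic (|G| = 18); a cyclic group of order m has exactly φ(d) elements of each order d | m, and none otherwise.
2 | 18, and φ(2) = 2 − 1 = 1.

1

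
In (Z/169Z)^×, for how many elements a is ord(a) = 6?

φ(169) = φ(13^2) = 13·(13−1) = 156 = 2^2 · 3 · 13.
In a cyclic group of order 156, there are φ(d) elements of order d for each divisor d of 156, and zero for non-divisors.
6 = 2 · 3 divides 156, and φ(6) = 2.

2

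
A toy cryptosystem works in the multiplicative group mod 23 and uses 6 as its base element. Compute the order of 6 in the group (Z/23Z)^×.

Since 6 ∈ (Z/23Z)^×, its order divides φ(23) = 23 − 1 = 22 = 2 · 11.
Divisors of 22: 1, 2, 11, 22.
Evaluate successive powers at the divisors of 22:
6^1 ≡ 6
6^2 ≡ 13
6^11 ≡ 1
Therefore the multiplicative order of 6 modulo 23 is 11.

11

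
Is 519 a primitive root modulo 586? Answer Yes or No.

φ(586) = φ(2)·φ(293) = 1·292 = 292 = 2^2 · 73.
An element g generates (Z/586Z)^× iff g^(292/q) ≢ 1 (mod 586) for each prime q ∈ {2, 73}.
519^146 ≡ 1 (mod 586)  [q = 2: ≡ 1 ✗]
519^4 ≡ 339 (mod 586)  [q = 73: ≢ 1 ✓]
Since 519^146 ≡ 1, the order of 519 divides 146 < 292, so 519 is not a primitive root.

No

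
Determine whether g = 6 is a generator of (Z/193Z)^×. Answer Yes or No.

φ(193) = 193 − 1 = 192 = 2^6 · 3.
It suffices to check that the order of 6 is not a proper divisor of 192: compute 6^(192/q) for q ∈ {2, 3}.
6^96 ≡ 1 (mod 193)  [q = 2: ≡ 1 ✗]
6^64 ≡ 84 (mod 193)  [q = 3: ≢ 1 ✓]
6^96 ≡ 1 shows ord(6) | 96, strictly less than φ(193); not a primitive root.

No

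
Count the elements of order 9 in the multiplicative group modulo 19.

6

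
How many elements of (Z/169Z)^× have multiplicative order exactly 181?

0

φ(169) = φ(13^2) = 13·(13−1) = 156 = 2^2 · 3 · 13.
Since (Z/169Z)^× is cyclic of order 156, the number of elements of order d is φ(d) when d | 156 and 0 otherwise.
Since 181 ∤ 156, the count is 0.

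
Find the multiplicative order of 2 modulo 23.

11

The order of 2 must divide φ(23) = 23 − 1 = 22 = 2 · 11.
Divisors of 22: 1, 2, 11, 22.
Check 2^d mod 23 for each divisor in increasing order:
2^1 ≡ 2 (mod 23)
2^2 ≡ 4 (mod 23)
2^11 ≡ 1 (mod 23) ✓
Therefore the multiplicative order of 2 modulo 23 is 11.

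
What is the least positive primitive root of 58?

φ(58) = φ(2)·φ(29) = 1·28 = 28 = 2^2 · 7.
g is a primitive root iff g^(28/q) ≢ 1 (mod 58) for each prime q ∈ {2, 7}.
g = 2: gcd(2, 58) = 2 > 1, not a unit — skip.
g = 3: 3^14 ≡ 57; 3^4 ≡ 23 — none is 1, so 3 is a primitive root.
So 3 is the smallest generator of (Z/58Z)^×.

3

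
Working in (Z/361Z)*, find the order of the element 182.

57

ord(182) | φ(361) = φ(19^2) = 19·(19−1) = 342 = 2 · 3^2 · 19.
Divisors of 342: 1, 2, 3, 6, 9, 18, 19, 38, 57, 114, 171, 342.
Compute 182^d (mod 361) for the divisors d until we hit 1:
182^1 ≡ 182 (mod 361)
182^2 ≡ 273 (mod 361)
182^3 ≡ 229 (mod 361)
182^6 ≡ 96 (mod 361)
182^9 ≡ 324 (mod 361)
182^18 ≡ 286 (mod 361)
182^19 ≡ 68 (mod 361)
182^38 ≡ 292 (mod 361)
182^57 ≡ 1 (mod 361) ✓
Therefore the multiplicative order of 182 modulo 361 is 57.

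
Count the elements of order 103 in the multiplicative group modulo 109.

φ(109) = 109 − 1 = 108 = 2^2 · 3^3.
(Z/109Z)^× is cyclic (|G| = 108); a cyclic group of order m has exactly φ(d) elements of each order d | m, and none otherwise.
103 does not divide 108, so no element of (Z/109Z)^× has order 103.

0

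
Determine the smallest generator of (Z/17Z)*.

φ(17) = 17 − 1 = 16 = 2^4.
Test candidates g = 2, 3, … against the prime factors q ∈ {2} of φ(17): g is a generator iff g^(16/q) ≢ 1 for every such q.
g = 2: 2^8 ≡ 1 — hits 1, so not a primitive root.
g = 3: 3^8 ≡ 16 — none is 1, so 3 is a primitive root.
The smallest primitive root modulo 17 is 3.

3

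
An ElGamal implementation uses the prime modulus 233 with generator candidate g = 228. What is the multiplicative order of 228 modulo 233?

The order of 228 must divide φ(233) = 233 − 1 = 232 = 2^3 · 29.
Divisors of 232: 1, 2, 4, 8, 29, 58, 116, 232.
Compute 228^d (mod 233) for the divisors d until we hit 1:
228^1 ≡ 228
228^2 ≡ 25
228^4 ≡ 159
228^8 ≡ 117
228^29 ≡ 221
228^58 ≡ 144
228^116 ≡ 232
228^232 ≡ 1
So ord_233(228) = 232.

232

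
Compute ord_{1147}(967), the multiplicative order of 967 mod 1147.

By Lagrange's theorem, ord_1147(967) divides φ(1147) = φ(31·37) = (31−1)·(37−1) = 30·36 = 1080 = 2^3 · 3^3 · 5.
Divisors of 1080: 1, 2, 3, 4, 5, 6, 8, 9, 10, 12, 15, 18, 20, 24, 27, 30, 36, 40, 45, 54, 60, 72, 90, 108, 120, 135, 180, 216, 270, 360, 540, 1080.
Check 967^d mod 1147 for each divisor in increasing order:
967^1 ≡ 967
967^2 ≡ 284
967^3 ≡ 495
967^4 ≡ 366
967^5 ≡ 646
967^6 ≡ 714
967^8 ≡ 904
967^9 ≡ 154
967^10 ≡ 955
967^12 ≡ 528
967^15 ≡ 991
967^18 ≡ 776
967^20 ≡ 160
967^24 ≡ 63
967^27 ≡ 216
967^30 ≡ 249
967^36 ≡ 1
So ord_1147(967) = 36.

36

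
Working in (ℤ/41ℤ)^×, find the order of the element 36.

20

By Lagrange's theorem, ord_41(36) divides φ(41) = 41 − 1 = 40 = 2^3 · 5.
Divisors of 40: 1, 2, 4, 5, 8, 10, 20, 40.
Test each divisor d:
36^1 ≡ 36 (mod 41)
36^2 ≡ 25 (mod 41)
36^4 ≡ 10 (mod 41)
36^5 ≡ 32 (mod 41)
36^8 ≡ 18 (mod 41)
36^10 ≡ 40 (mod 41)
36^20 ≡ 1 (mod 41) ✓
The smallest such exponent is 20, so the order of 36 is 20.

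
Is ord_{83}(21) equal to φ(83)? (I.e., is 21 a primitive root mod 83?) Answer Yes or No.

φ(83) = 83 − 1 = 82 = 2 · 41.
Test 21^(82/q) mod 83 for each prime factor q of 82:
21^41 ≡ 1 (mod 83)  [q = 2: ≡ 1 ✗]
21^2 ≡ 26 (mod 83)  [q = 41: ≢ 1 ✓]
The check at q = 2 fails, so 21 generates a proper subgroup.

No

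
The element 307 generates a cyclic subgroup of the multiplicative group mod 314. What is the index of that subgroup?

3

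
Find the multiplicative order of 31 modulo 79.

By Lagrange's theorem, ord_79(31) divides φ(79) = 79 − 1 = 78 = 2 · 3 · 13.
Divisors of 78: 1, 2, 3, 6, 13, 26, 39, 78.
Evaluate successive powers at the divisors of 78:
31^1 ≡ 31
31^2 ≡ 13
31^3 ≡ 8
31^6 ≡ 64
31^13 ≡ 23
31^26 ≡ 55
31^39 ≡ 1
So ord_79(31) = 39.

39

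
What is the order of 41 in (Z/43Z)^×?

7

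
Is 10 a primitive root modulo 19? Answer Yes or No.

φ(19) = 19 − 1 = 18 = 2 · 3^2.
It suffices to check that the order of 10 is not a proper divisor of 18: compute 10^(18/q) for q ∈ {2, 3}.
10^9 ≡ 18 (mod 19)  [q = 2: ≢ 1 ✓]
10^6 ≡ 11 (mod 19)  [q = 3: ≢ 1 ✓]
All checks pass, so 10 has order 18 and is a primitive root modulo 19.

Yes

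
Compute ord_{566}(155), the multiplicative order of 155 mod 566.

47

By Lagrange's theorem, ord_566(155) divides φ(566) = φ(2)·φ(283) = 1·282 = 282 = 2 · 3 · 47.
Divisors of 282: 1, 2, 3, 6, 47, 94, 141, 282.
Test each divisor d:
155^1 ≡ 155
155^2 ≡ 253
155^3 ≡ 161
155^6 ≡ 451
155^47 ≡ 1
Therefore the multiplicative order of 155 modulo 566 is 47.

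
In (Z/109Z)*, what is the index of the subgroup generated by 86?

By Lagrange's theorem, ord_109(86) divides φ(109) = 109 − 1 = 108 = 2^2 · 3^3.
Divisors of 108: 1, 2, 3, 4, 6, 9, 12, 18, 27, 36, 54, 108.
Compute 86^d (mod 109) for the divisors d until we hit 1:
86^1 ≡ 86 (mod 109)
86^2 ≡ 93 (mod 109)
86^3 ≡ 41 (mod 109)
86^4 ≡ 38 (mod 109)
86^6 ≡ 46 (mod 109)
86^9 ≡ 33 (mod 109)
86^12 ≡ 45 (mod 109)
86^18 ≡ 108 (mod 109)
86^27 ≡ 76 (mod 109)
86^36 ≡ 1 (mod 109) ✓
The order of 86 is 36, so the subgroup it generates has 36 elements.
[(Z/109Z)^× : ⟨86⟩] = 108/36 = 3.

3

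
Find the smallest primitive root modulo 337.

10

φ(337) = 337 − 1 = 336 = 2^4 · 3 · 7.
Test candidates g = 2, 3, … against the prime factors q ∈ {2, 3, 7} of φ(337): g is a generator iff g^(336/q) ≢ 1 for every such q.
g = 2: 2^168 ≡ 1 — hits 1, so not a primitive root.
g = 3: 3^168 ≡ 1 — hits 1, so not a primitive root.
g = 4: 4^168 ≡ 1 — hits 1, so not a primitive root.
g = 5: 5^168 ≡ 336; 5^112 ≡ 1 — hits 1, so not a primitive root.
g = 6: 6^168 ≡ 1 — hits 1, so not a primitive root.
g = 7: 7^168 ≡ 1 — hits 1, so not a primitive root.
g = 8: 8^168 ≡ 1 — hits 1, so not a primitive root.
g = 9: 9^168 ≡ 1 — hits 1, so not a primitive root.
g = 10: 10^168 ≡ 336; 10^112 ≡ 128; 10^48 ≡ 175 — none is 1, so 10 is a primitive root.
So 10 is the smallest generator of (Z/337Z)^×.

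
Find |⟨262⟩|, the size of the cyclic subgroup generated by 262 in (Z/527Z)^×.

ord(262) | φ(527) = φ(17·31) = (17−1)·(31−1) = 16·30 = 480 = 2^5 · 3 · 5.
Divisors of 480: 1, 2, 3, 4, 5, 6, 8, 10, 12, 15, 16, 20, 24, 30, 32, 40, 48, 60, 80, 96, 120, 160, 240, 480.
Test each divisor d:
262^1 ≡ 262 (mod 527)
262^2 ≡ 134 (mod 527)
262^3 ≡ 326 (mod 527)
262^4 ≡ 38 (mod 527)
262^5 ≡ 470 (mod 527)
262^6 ≡ 349 (mod 527)
262^8 ≡ 390 (mod 527)
262^10 ≡ 87 (mod 527)
262^12 ≡ 64 (mod 527)
262^15 ≡ 311 (mod 527)
262^16 ≡ 324 (mod 527)
262^20 ≡ 191 (mod 527)
262^24 ≡ 407 (mod 527)
262^30 ≡ 280 (mod 527)
262^32 ≡ 103 (mod 527)
262^40 ≡ 118 (mod 527)
262^48 ≡ 171 (mod 527)
262^60 ≡ 404 (mod 527)
262^80 ≡ 222 (mod 527)
262^96 ≡ 256 (mod 527)
262^120 ≡ 373 (mod 527)
262^160 ≡ 273 (mod 527)
262^240 ≡ 1 (mod 527) ✓
Hence ord(262) = 240.

240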